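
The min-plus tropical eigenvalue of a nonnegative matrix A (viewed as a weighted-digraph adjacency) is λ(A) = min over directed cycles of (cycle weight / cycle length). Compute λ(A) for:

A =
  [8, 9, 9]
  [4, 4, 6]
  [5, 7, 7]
λ(A) = 4

Enumerate directed cycles and compute their means (weight / length). Sample:
  cycle 0 → 0: weight = 8, length = 1, mean = 8/1 ≈ 8.000
  cycle 1 → 1: weight = 4, length = 1, mean = 4/1 ≈ 4.000
  cycle 2 → 2: weight = 7, length = 1, mean = 7/1 ≈ 7.000
  cycle 0 → 1 → 0: weight = 13, length = 2, mean = 13/2 ≈ 6.500
  cycle 0 → 2 → 0: weight = 14, length = 2, mean = 14/2 ≈ 7.000
  cycle 1 → 0 → 1: weight = 13, length = 2, mean = 13/2 ≈ 6.500
Minimum mean = 4.000, attained e.g. along the cycle 1 → 1 with weight 4 and length 1. So λ(A) = 4/1 = 4.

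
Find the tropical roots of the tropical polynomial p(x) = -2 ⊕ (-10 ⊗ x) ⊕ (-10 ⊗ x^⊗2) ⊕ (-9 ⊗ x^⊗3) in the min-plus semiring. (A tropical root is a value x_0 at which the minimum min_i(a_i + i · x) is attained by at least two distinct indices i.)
Roots: {-1, 0, 8}

Each tropical root is a break point of the lower envelope of the lines y = a_i + i · x (there are 4 lines, with slopes 0, 1, ..., 3). Only the lines that attain the minimum somewhere contribute to roots; other lines are dominated. Here the surviving (envelope) indices are i = 3, i = 2, i = 1, i = 0.
Intersections between consecutive envelope lines give the roots: for adjacent envelope indices i < j the intersection is x = (a_i − a_j) / (j − i). Reading off the sorted break points: {-1, 0, 8}.
Verification: at each break x_0, at least two indices attain the minimum of min_i(a_i + i · x_0).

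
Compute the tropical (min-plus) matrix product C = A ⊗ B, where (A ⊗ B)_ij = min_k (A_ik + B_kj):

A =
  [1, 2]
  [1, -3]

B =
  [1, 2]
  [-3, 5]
A ⊗ B =
  [-1, 3]
  [-6, 2]

Apply the min-plus product entry-by-entry:
  C[0][0] = min over k of (A[0][0] + B[0][0] = 1 + 1 = 2, A[0][1] + B[1][0] = 2 + -3 = -1) = -1 (attained at k = 1)
  C[0][1] = min over k of (A[0][0] + B[0][1] = 1 + 2 = 3, A[0][1] + B[1][1] = 2 + 5 = 7) = 3 (attained at k = 0)
  C[1][0] = min over k of (A[1][0] + B[0][0] = 1 + 1 = 2, A[1][1] + B[1][0] = -3 + -3 = -6) = -6 (attained at k = 1)
  C[1][1] = min over k of (A[1][0] + B[0][1] = 1 + 2 = 3, A[1][1] + B[1][1] = -3 + 5 = 2) = 2 (attained at k = 1)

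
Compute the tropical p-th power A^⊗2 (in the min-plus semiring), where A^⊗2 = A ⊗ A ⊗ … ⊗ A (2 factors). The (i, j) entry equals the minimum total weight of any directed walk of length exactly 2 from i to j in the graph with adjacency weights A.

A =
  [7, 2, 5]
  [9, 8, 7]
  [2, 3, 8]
A^⊗2 =
  [7, 8, 9]
  [9, 10, 14]
  [9, 4, 7]

Each entry (A^⊗2)_ij equals the minimum over all length-2 walks i = v_0 → v_1 → … → v_2 = j of Σ_t A[v_t][v_{t+1}]. For example, for (i, j) = (0, 2) we minimise over 3 possible intermediate vertex sequences; the minimum is 9, attained along the walk 0 → 1 → 2.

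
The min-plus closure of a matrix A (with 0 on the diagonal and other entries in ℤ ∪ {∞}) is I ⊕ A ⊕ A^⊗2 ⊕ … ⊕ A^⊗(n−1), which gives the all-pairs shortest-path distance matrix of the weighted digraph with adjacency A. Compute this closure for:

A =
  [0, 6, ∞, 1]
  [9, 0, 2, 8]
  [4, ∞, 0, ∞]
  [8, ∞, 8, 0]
Closure =
  [0, 6, 8, 1]
  [6, 0, 2, 7]
  [4, 10, 0, 5]
  [8, 14, 8, 0]

This is the Floyd-Warshall all-pairs shortest-path computation. For each intermediate vertex k = 0, 1, …, 3, update dist[i][j] ← min(dist[i][j], dist[i][k] + dist[k][j]). The final matrix gives, for each (i, j), the minimum total weight of any directed path from i to j (possibly empty when i = j).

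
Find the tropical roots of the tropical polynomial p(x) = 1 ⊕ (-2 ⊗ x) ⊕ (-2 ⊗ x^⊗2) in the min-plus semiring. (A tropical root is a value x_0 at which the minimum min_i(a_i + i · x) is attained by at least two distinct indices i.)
Roots: {0, 3}

Each tropical root is a break point of the lower envelope of the lines y = a_i + i · x (there are 3 lines, with slopes 0, 1, ..., 2). Only the lines that attain the minimum somewhere contribute to roots; other lines are dominated. Here the surviving (envelope) indices are i = 2, i = 1, i = 0.
Intersections between consecutive envelope lines give the roots: for adjacent envelope indices i < j the intersection is x = (a_i − a_j) / (j − i). Reading off the sorted break points: {0, 3}.
Verification: at each break x_0, at least two indices attain the minimum of min_i(a_i + i · x_0).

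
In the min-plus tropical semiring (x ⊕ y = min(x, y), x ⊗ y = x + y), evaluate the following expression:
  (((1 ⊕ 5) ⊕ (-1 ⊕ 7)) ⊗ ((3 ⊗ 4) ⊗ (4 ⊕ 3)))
(((1 ⊕ 5) ⊕ (-1 ⊕ 7)) ⊗ ((3 ⊗ 4) ⊗ (4 ⊕ 3))) = 9

Expand innermost to outermost. Recall ⊕ takes the minimum of its arguments and ⊗ takes their sum. Working out the expression (((1 ⊕ 5) ⊕ (-1 ⊕ 7)) ⊗ ((3 ⊗ 4) ⊗ (4 ⊕ 3))) gives 9.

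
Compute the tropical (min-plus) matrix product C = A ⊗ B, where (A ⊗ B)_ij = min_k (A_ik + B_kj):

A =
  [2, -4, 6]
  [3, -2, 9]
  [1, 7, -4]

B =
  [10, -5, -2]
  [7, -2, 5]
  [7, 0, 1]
A ⊗ B =
  [3, -6, 0]
  [5, -4, 1]
  [3, -4, -3]

Apply the min-plus product entry-by-entry:
  C[0][0] = min over k of (A[0][0] + B[0][0] = 2 + 10 = 12, A[0][1] + B[1][0] = -4 + 7 = 3, A[0][2] + B[2][0] = 6 + 7 = 13) = 3 (attained at k = 1)
  C[0][1] = min over k of (A[0][0] + B[0][1] = 2 + -5 = -3, A[0][1] + B[1][1] = -4 + -2 = -6, A[0][2] + B[2][1] = 6 + 0 = 6) = -6 (attained at k = 1)
  C[0][2] = min over k of (A[0][0] + B[0][2] = 2 + -2 = 0, A[0][1] + B[1][2] = -4 + 5 = 1, A[0][2] + B[2][2] = 6 + 1 = 7) = 0 (attained at k = 0)
  C[1][0] = min over k of (A[1][0] + B[0][0] = 3 + 10 = 13, A[1][1] + B[1][0] = -2 + 7 = 5, A[1][2] + B[2][0] = 9 + 7 = 16) = 5 (attained at k = 1)
  C[1][1] = min over k of (A[1][0] + B[0][1] = 3 + -5 = -2, A[1][1] + B[1][1] = -2 + -2 = -4, A[1][2] + B[2][1] = 9 + 0 = 9) = -4 (attained at k = 1)
  C[1][2] = min over k of (A[1][0] + B[0][2] = 3 + -2 = 1, A[1][1] + B[1][2] = -2 + 5 = 3, A[1][2] + B[2][2] = 9 + 1 = 10) = 1 (attained at k = 0)
  C[2][0] = min over k of (A[2][0] + B[0][0] = 1 + 10 = 11, A[2][1] + B[1][0] = 7 + 7 = 14, A[2][2] + B[2][0] = -4 + 7 = 3) = 3 (attained at k = 2)
  C[2][1] = min over k of (A[2][0] + B[0][1] = 1 + -5 = -4, A[2][1] + B[1][1] = 7 + -2 = 5, A[2][2] + B[2][1] = -4 + 0 = -4) = -4 (attained at k = 0)
  C[2][2] = min over k of (A[2][0] + B[0][2] = 1 + -2 = -1, A[2][1] + B[1][2] = 7 + 5 = 12, A[2][2] + B[2][2] = -4 + 1 = -3) = -3 (attained at k = 2)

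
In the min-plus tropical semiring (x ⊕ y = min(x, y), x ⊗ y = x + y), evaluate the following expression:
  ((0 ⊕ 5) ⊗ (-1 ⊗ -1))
((0 ⊕ 5) ⊗ (-1 ⊗ -1)) = -2

Expand innermost to outermost. Recall ⊕ takes the minimum of its arguments and ⊗ takes their sum. Working out the expression ((0 ⊕ 5) ⊗ (-1 ⊗ -1)) gives -2.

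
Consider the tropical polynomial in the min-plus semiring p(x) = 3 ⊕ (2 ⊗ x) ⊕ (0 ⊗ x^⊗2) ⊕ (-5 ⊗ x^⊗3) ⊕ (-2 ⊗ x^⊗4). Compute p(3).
p(3) = 3

A tropical monomial a ⊗ x^⊗i evaluates to a + i · x. Evaluating each term at x = 3:
  Term 0 contributes 3 + 0 · 3 = 3
  Term 1 contributes 2 + 1 · 3 = 5
  Term 2 contributes 0 + 2 · 3 = 6
  Term 3 contributes -5 + 3 · 3 = 4
  Term 4 contributes -2 + 4 · 3 = 10
p(3) = ⊕ of these = min[3, 5, 6, 4, 10] = 3.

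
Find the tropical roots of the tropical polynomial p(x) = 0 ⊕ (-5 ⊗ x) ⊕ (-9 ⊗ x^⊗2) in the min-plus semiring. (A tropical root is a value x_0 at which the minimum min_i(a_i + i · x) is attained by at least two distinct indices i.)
Roots: {4, 5}

Each tropical root is a break point of the lower envelope of the lines y = a_i + i · x (there are 3 lines, with slopes 0, 1, ..., 2). Only the lines that attain the minimum somewhere contribute to roots; other lines are dominated. Here the surviving (envelope) indices are i = 2, i = 1, i = 0.
Intersections between consecutive envelope lines give the roots: for adjacent envelope indices i < j the intersection is x = (a_i − a_j) / (j − i). Reading off the sorted break points: {4, 5}.
Verification: at each break x_0, at least two indices attain the minimum of min_i(a_i + i · x_0).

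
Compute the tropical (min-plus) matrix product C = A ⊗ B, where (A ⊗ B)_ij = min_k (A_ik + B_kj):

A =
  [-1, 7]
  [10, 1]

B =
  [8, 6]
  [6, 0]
A ⊗ B =
  [7, 5]
  [7, 1]

Apply the min-plus product entry-by-entry:
  C[0][0] = min over k of (A[0][0] + B[0][0] = -1 + 8 = 7, A[0][1] + B[1][0] = 7 + 6 = 13) = 7 (attained at k = 0)
  C[0][1] = min over k of (A[0][0] + B[0][1] = -1 + 6 = 5, A[0][1] + B[1][1] = 7 + 0 = 7) = 5 (attained at k = 0)
  C[1][0] = min over k of (A[1][0] + B[0][0] = 10 + 8 = 18, A[1][1] + B[1][0] = 1 + 6 = 7) = 7 (attained at k = 1)
  C[1][1] = min over k of (A[1][0] + B[0][1] = 10 + 6 = 16, A[1][1] + B[1][1] = 1 + 0 = 1) = 1 (attained at k = 1)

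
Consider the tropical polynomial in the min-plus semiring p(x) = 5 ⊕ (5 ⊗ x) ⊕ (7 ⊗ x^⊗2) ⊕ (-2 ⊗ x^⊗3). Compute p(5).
p(5) = 5

A tropical monomial a ⊗ x^⊗i evaluates to a + i · x. Evaluating each term at x = 5:
  Term 0 contributes 5 + 0 · 5 = 5
  Term 1 contributes 5 + 1 · 5 = 10
  Term 2 contributes 7 + 2 · 5 = 17
  Term 3 contributes -2 + 3 · 5 = 13
p(5) = ⊕ of these = min[5, 10, 17, 13] = 5.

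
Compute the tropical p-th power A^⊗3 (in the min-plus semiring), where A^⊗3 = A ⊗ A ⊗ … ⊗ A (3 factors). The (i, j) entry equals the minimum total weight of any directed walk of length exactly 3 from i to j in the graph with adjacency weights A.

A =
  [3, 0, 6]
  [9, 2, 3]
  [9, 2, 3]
A^⊗3 =
  [9, 4, 5]
  [13, 6, 7]
  [13, 6, 7]

Each entry (A^⊗3)_ij equals the minimum over all length-3 walks i = v_0 → v_1 → … → v_3 = j of Σ_t A[v_t][v_{t+1}]. For example, for (i, j) = (0, 2) we minimise over 9 possible intermediate vertex sequences; the minimum is 5, attained along the walk 0 → 1 → 1 → 2.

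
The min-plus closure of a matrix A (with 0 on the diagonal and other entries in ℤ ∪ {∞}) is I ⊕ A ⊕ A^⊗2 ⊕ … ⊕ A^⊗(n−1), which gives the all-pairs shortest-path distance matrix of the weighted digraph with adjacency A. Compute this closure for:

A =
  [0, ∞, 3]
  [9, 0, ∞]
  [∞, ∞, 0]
Closure =
  [0, ∞, 3]
  [9, 0, 12]
  [∞, ∞, 0]

This is the Floyd-Warshall all-pairs shortest-path computation. For each intermediate vertex k = 0, 1, …, 2, update dist[i][j] ← min(dist[i][j], dist[i][k] + dist[k][j]). The final matrix gives, for each (i, j), the minimum total weight of any directed path from i to j (possibly empty when i = j).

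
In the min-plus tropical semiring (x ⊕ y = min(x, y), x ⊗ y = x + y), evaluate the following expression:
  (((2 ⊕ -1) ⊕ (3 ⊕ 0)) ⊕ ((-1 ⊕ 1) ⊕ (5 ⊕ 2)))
(((2 ⊕ -1) ⊕ (3 ⊕ 0)) ⊕ ((-1 ⊕ 1) ⊕ (5 ⊕ 2))) = -1

Expand innermost to outermost. Recall ⊕ takes the minimum of its arguments and ⊗ takes their sum. Working out the expression (((2 ⊕ -1) ⊕ (3 ⊕ 0)) ⊕ ((-1 ⊕ 1) ⊕ (5 ⊕ 2))) gives -1.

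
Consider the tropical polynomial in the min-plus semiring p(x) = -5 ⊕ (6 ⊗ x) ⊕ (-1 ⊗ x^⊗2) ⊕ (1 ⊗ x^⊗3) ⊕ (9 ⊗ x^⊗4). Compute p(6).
p(6) = -5

A tropical monomial a ⊗ x^⊗i evaluates to a + i · x. Evaluating each term at x = 6:
  Term 0 contributes -5 + 0 · 6 = -5
  Term 1 contributes 6 + 1 · 6 = 12
  Term 2 contributes -1 + 2 · 6 = 11
  Term 3 contributes 1 + 3 · 6 = 19
  Term 4 contributes 9 + 4 · 6 = 33
p(6) = ⊕ of these = min[-5, 12, 11, 19, 33] = -5.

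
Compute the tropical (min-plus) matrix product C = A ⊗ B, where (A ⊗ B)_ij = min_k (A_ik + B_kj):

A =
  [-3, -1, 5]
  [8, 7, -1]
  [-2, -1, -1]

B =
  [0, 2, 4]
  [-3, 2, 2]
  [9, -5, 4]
A ⊗ B =
  [-4, -1, 1]
  [4, -6, 3]
  [-4, -6, 1]

Apply the min-plus product entry-by-entry:
  C[0][0] = min over k of (A[0][0] + B[0][0] = -3 + 0 = -3, A[0][1] + B[1][0] = -1 + -3 = -4, A[0][2] + B[2][0] = 5 + 9 = 14) = -4 (attained at k = 1)
  C[0][1] = min over k of (A[0][0] + B[0][1] = -3 + 2 = -1, A[0][1] + B[1][1] = -1 + 2 = 1, A[0][2] + B[2][1] = 5 + -5 = 0) = -1 (attained at k = 0)
  C[0][2] = min over k of (A[0][0] + B[0][2] = -3 + 4 = 1, A[0][1] + B[1][2] = -1 + 2 = 1, A[0][2] + B[2][2] = 5 + 4 = 9) = 1 (attained at k = 0)
  C[1][0] = min over k of (A[1][0] + B[0][0] = 8 + 0 = 8, A[1][1] + B[1][0] = 7 + -3 = 4, A[1][2] + B[2][0] = -1 + 9 = 8) = 4 (attained at k = 1)
  C[1][1] = min over k of (A[1][0] + B[0][1] = 8 + 2 = 10, A[1][1] + B[1][1] = 7 + 2 = 9, A[1][2] + B[2][1] = -1 + -5 = -6) = -6 (attained at k = 2)
  C[1][2] = min over k of (A[1][0] + B[0][2] = 8 + 4 = 12, A[1][1] + B[1][2] = 7 + 2 = 9, A[1][2] + B[2][2] = -1 + 4 = 3) = 3 (attained at k = 2)
  C[2][0] = min over k of (A[2][0] + B[0][0] = -2 + 0 = -2, A[2][1] + B[1][0] = -1 + -3 = -4, A[2][2] + B[2][0] = -1 + 9 = 8) = -4 (attained at k = 1)
  C[2][1] = min over k of (A[2][0] + B[0][1] = -2 + 2 = 0, A[2][1] + B[1][1] = -1 + 2 = 1, A[2][2] + B[2][1] = -1 + -5 = -6) = -6 (attained at k = 2)
  C[2][2] = min over k of (A[2][0] + B[0][2] = -2 + 4 = 2, A[2][1] + B[1][2] = -1 + 2 = 1, A[2][2] + B[2][2] = -1 + 4 = 3) = 1 (attained at k = 1)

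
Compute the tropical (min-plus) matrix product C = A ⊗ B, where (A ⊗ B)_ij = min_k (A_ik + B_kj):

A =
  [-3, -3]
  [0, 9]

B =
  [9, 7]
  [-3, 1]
A ⊗ B =
  [-6, -2]
  [6, 7]

Apply the min-plus product entry-by-entry:
  C[0][0] = min over k of (A[0][0] + B[0][0] = -3 + 9 = 6, A[0][1] + B[1][0] = -3 + -3 = -6) = -6 (attained at k = 1)
  C[0][1] = min over k of (A[0][0] + B[0][1] = -3 + 7 = 4, A[0][1] + B[1][1] = -3 + 1 = -2) = -2 (attained at k = 1)
  C[1][0] = min over k of (A[1][0] + B[0][0] = 0 + 9 = 9, A[1][1] + B[1][0] = 9 + -3 = 6) = 6 (attained at k = 1)
  C[1][1] = min over k of (A[1][0] + B[0][1] = 0 + 7 = 7, A[1][1] + B[1][1] = 9 + 1 = 10) = 7 (attained at k = 0)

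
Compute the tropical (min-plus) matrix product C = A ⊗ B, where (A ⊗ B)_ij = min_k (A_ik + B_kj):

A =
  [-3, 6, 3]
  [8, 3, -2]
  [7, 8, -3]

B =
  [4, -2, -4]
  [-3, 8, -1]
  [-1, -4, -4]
A ⊗ B =
  [1, -5, -7]
  [-3, -6, -6]
  [-4, -7, -7]

Apply the min-plus product entry-by-entry:
  C[0][0] = min over k of (A[0][0] + B[0][0] = -3 + 4 = 1, A[0][1] + B[1][0] = 6 + -3 = 3, A[0][2] + B[2][0] = 3 + -1 = 2) = 1 (attained at k = 0)
  C[0][1] = min over k of (A[0][0] + B[0][1] = -3 + -2 = -5, A[0][1] + B[1][1] = 6 + 8 = 14, A[0][2] + B[2][1] = 3 + -4 = -1) = -5 (attained at k = 0)
  C[0][2] = min over k of (A[0][0] + B[0][2] = -3 + -4 = -7, A[0][1] + B[1][2] = 6 + -1 = 5, A[0][2] + B[2][2] = 3 + -4 = -1) = -7 (attained at k = 0)
  C[1][0] = min over k of (A[1][0] + B[0][0] = 8 + 4 = 12, A[1][1] + B[1][0] = 3 + -3 = 0, A[1][2] + B[2][0] = -2 + -1 = -3) = -3 (attained at k = 2)
  C[1][1] = min over k of (A[1][0] + B[0][1] = 8 + -2 = 6, A[1][1] + B[1][1] = 3 + 8 = 11, A[1][2] + B[2][1] = -2 + -4 = -6) = -6 (attained at k = 2)
  C[1][2] = min over k of (A[1][0] + B[0][2] = 8 + -4 = 4, A[1][1] + B[1][2] = 3 + -1 = 2, A[1][2] + B[2][2] = -2 + -4 = -6) = -6 (attained at k = 2)
  C[2][0] = min over k of (A[2][0] + B[0][0] = 7 + 4 = 11, A[2][1] + B[1][0] = 8 + -3 = 5, A[2][2] + B[2][0] = -3 + -1 = -4) = -4 (attained at k = 2)
  C[2][1] = min over k of (A[2][0] + B[0][1] = 7 + -2 = 5, A[2][1] + B[1][1] = 8 + 8 = 16, A[2][2] + B[2][1] = -3 + -4 = -7) = -7 (attained at k = 2)
  C[2][2] = min over k of (A[2][0] + B[0][2] = 7 + -4 = 3, A[2][1] + B[1][2] = 8 + -1 = 7, A[2][2] + B[2][2] = -3 + -4 = -7) = -7 (attained at k = 2)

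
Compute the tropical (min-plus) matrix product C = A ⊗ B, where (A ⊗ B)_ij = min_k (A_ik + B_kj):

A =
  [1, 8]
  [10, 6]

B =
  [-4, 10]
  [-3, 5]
A ⊗ B =
  [-3, 11]
  [3, 11]

Apply the min-plus product entry-by-entry:
  C[0][0] = min over k of (A[0][0] + B[0][0] = 1 + -4 = -3, A[0][1] + B[1][0] = 8 + -3 = 5) = -3 (attained at k = 0)
  C[0][1] = min over k of (A[0][0] + B[0][1] = 1 + 10 = 11, A[0][1] + B[1][1] = 8 + 5 = 13) = 11 (attained at k = 0)
  C[1][0] = min over k of (A[1][0] + B[0][0] = 10 + -4 = 6, A[1][1] + B[1][0] = 6 + -3 = 3) = 3 (attained at k = 1)
  C[1][1] = min over k of (A[1][0] + B[0][1] = 10 + 10 = 20, A[1][1] + B[1][1] = 6 + 5 = 11) = 11 (attained at k = 1)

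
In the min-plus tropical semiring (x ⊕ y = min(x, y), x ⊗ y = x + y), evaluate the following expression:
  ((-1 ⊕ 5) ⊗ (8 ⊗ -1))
((-1 ⊕ 5) ⊗ (8 ⊗ -1)) = 6

Expand innermost to outermost. Recall ⊕ takes the minimum of its arguments and ⊗ takes their sum. Working out the expression ((-1 ⊕ 5) ⊗ (8 ⊗ -1)) gives 6.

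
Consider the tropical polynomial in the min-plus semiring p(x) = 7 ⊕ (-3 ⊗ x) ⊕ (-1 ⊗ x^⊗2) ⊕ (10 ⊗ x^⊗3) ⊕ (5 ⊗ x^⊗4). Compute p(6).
p(6) = 3

A tropical monomial a ⊗ x^⊗i evaluates to a + i · x. Evaluating each term at x = 6:
  Term 0 contributes 7 + 0 · 6 = 7
  Term 1 contributes -3 + 1 · 6 = 3
  Term 2 contributes -1 + 2 · 6 = 11
  Term 3 contributes 10 + 3 · 6 = 28
  Term 4 contributes 5 + 4 · 6 = 29
p(6) = ⊕ of these = min[7, 3, 11, 28, 29] = 3.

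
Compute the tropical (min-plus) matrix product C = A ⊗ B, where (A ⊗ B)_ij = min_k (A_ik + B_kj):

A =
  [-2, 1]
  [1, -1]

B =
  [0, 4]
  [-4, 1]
A ⊗ B =
  [-3, 2]
  [-5, 0]

Apply the min-plus product entry-by-entry:
  C[0][0] = min over k of (A[0][0] + B[0][0] = -2 + 0 = -2, A[0][1] + B[1][0] = 1 + -4 = -3) = -3 (attained at k = 1)
  C[0][1] = min over k of (A[0][0] + B[0][1] = -2 + 4 = 2, A[0][1] + B[1][1] = 1 + 1 = 2) = 2 (attained at k = 0)
  C[1][0] = min over k of (A[1][0] + B[0][0] = 1 + 0 = 1, A[1][1] + B[1][0] = -1 + -4 = -5) = -5 (attained at k = 1)
  C[1][1] = min over k of (A[1][0] + B[0][1] = 1 + 4 = 5, A[1][1] + B[1][1] = -1 + 1 = 0) = 0 (attained at k = 1)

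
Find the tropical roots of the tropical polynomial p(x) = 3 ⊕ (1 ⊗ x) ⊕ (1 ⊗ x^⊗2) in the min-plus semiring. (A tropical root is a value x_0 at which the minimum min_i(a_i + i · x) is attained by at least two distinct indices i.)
Roots: {0, 2}

Each tropical root is a break point of the lower envelope of the lines y = a_i + i · x (there are 3 lines, with slopes 0, 1, ..., 2). Only the lines that attain the minimum somewhere contribute to roots; other lines are dominated. Here the surviving (envelope) indices are i = 2, i = 1, i = 0.
Intersections between consecutive envelope lines give the roots: for adjacent envelope indices i < j the intersection is x = (a_i − a_j) / (j − i). Reading off the sorted break points: {0, 2}.
Verification: at each break x_0, at least two indices attain the minimum of min_i(a_i + i · x_0).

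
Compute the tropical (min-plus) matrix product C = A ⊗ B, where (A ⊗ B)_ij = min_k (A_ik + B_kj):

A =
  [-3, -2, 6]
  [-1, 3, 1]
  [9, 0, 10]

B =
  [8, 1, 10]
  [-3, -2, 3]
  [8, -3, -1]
A ⊗ B =
  [-5, -4, 1]
  [0, -2, 0]
  [-3, -2, 3]

Apply the min-plus product entry-by-entry:
  C[0][0] = min over k of (A[0][0] + B[0][0] = -3 + 8 = 5, A[0][1] + B[1][0] = -2 + -3 = -5, A[0][2] + B[2][0] = 6 + 8 = 14) = -5 (attained at k = 1)
  C[0][1] = min over k of (A[0][0] + B[0][1] = -3 + 1 = -2, A[0][1] + B[1][1] = -2 + -2 = -4, A[0][2] + B[2][1] = 6 + -3 = 3) = -4 (attained at k = 1)
  C[0][2] = min over k of (A[0][0] + B[0][2] = -3 + 10 = 7, A[0][1] + B[1][2] = -2 + 3 = 1, A[0][2] + B[2][2] = 6 + -1 = 5) = 1 (attained at k = 1)
  C[1][0] = min over k of (A[1][0] + B[0][0] = -1 + 8 = 7, A[1][1] + B[1][0] = 3 + -3 = 0, A[1][2] + B[2][0] = 1 + 8 = 9) = 0 (attained at k = 1)
  C[1][1] = min over k of (A[1][0] + B[0][1] = -1 + 1 = 0, A[1][1] + B[1][1] = 3 + -2 = 1, A[1][2] + B[2][1] = 1 + -3 = -2) = -2 (attained at k = 2)
  C[1][2] = min over k of (A[1][0] + B[0][2] = -1 + 10 = 9, A[1][1] + B[1][2] = 3 + 3 = 6, A[1][2] + B[2][2] = 1 + -1 = 0) = 0 (attained at k = 2)
  C[2][0] = min over k of (A[2][0] + B[0][0] = 9 + 8 = 17, A[2][1] + B[1][0] = 0 + -3 = -3, A[2][2] + B[2][0] = 10 + 8 = 18) = -3 (attained at k = 1)
  C[2][1] = min over k of (A[2][0] + B[0][1] = 9 + 1 = 10, A[2][1] + B[1][1] = 0 + -2 = -2, A[2][2] + B[2][1] = 10 + -3 = 7) = -2 (attained at k = 1)
  C[2][2] = min over k of (A[2][0] + B[0][2] = 9 + 10 = 19, A[2][1] + B[1][2] = 0 + 3 = 3, A[2][2] + B[2][2] = 10 + -1 = 9) = 3 (attained at k = 1)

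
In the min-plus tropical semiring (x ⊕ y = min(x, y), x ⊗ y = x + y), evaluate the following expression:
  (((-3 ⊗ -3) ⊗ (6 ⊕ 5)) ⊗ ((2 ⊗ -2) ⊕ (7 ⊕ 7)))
(((-3 ⊗ -3) ⊗ (6 ⊕ 5)) ⊗ ((2 ⊗ -2) ⊕ (7 ⊕ 7))) = -1

Expand innermost to outermost. Recall ⊕ takes the minimum of its arguments and ⊗ takes their sum. Working out the expression (((-3 ⊗ -3) ⊗ (6 ⊕ 5)) ⊗ ((2 ⊗ -2) ⊕ (7 ⊕ 7))) gives -1.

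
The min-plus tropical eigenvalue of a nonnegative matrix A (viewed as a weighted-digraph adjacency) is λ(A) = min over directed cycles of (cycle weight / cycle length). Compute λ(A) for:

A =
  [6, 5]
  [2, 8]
λ(A) = 7/2

Enumerate directed cycles and compute their means (weight / length). Sample:
  cycle 0 → 0: weight = 6, length = 1, mean = 6/1 ≈ 6.000
  cycle 1 → 1: weight = 8, length = 1, mean = 8/1 ≈ 8.000
  cycle 0 → 1 → 0: weight = 7, length = 2, mean = 7/2 ≈ 3.500
  cycle 1 → 0 → 1: weight = 7, length = 2, mean = 7/2 ≈ 3.500
Minimum mean = 3.500, attained e.g. along the cycle 0 → 1 → 0 with weight 7 and length 2. So λ(A) = 7/2 = 7/2.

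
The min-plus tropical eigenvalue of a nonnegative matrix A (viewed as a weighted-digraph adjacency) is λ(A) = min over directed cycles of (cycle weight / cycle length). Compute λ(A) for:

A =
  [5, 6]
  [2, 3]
λ(A) = 3

Enumerate directed cycles and compute their means (weight / length). Sample:
  cycle 0 → 0: weight = 5, length = 1, mean = 5/1 ≈ 5.000
  cycle 1 → 1: weight = 3, length = 1, mean = 3/1 ≈ 3.000
  cycle 0 → 1 → 0: weight = 8, length = 2, mean = 8/2 ≈ 4.000
  cycle 1 → 0 → 1: weight = 8, length = 2, mean = 8/2 ≈ 4.000
Minimum mean = 3.000, attained e.g. along the cycle 1 → 1 with weight 3 and length 1. So λ(A) = 3/1 = 3.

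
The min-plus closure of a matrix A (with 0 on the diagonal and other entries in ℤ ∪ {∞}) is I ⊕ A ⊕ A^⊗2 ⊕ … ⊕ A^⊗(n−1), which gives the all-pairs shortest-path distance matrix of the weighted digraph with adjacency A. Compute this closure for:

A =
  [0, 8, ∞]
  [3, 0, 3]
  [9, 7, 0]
Closure =
  [0, 8, 11]
  [3, 0, 3]
  [9, 7, 0]

This is the Floyd-Warshall all-pairs shortest-path computation. For each intermediate vertex k = 0, 1, …, 2, update dist[i][j] ← min(dist[i][j], dist[i][k] + dist[k][j]). The final matrix gives, for each (i, j), the minimum total weight of any directed path from i to j (possibly empty when i = j).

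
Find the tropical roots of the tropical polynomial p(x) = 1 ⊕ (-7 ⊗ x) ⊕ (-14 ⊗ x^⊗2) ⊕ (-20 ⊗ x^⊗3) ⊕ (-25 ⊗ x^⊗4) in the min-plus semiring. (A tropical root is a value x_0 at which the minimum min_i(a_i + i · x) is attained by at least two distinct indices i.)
Roots: {5, 6, 7, 8}

Each tropical root is a break point of the lower envelope of the lines y = a_i + i · x (there are 5 lines, with slopes 0, 1, ..., 4). Only the lines that attain the minimum somewhere contribute to roots; other lines are dominated. Here the surviving (envelope) indices are i = 4, i = 3, i = 2, i = 1, i = 0.
Intersections between consecutive envelope lines give the roots: for adjacent envelope indices i < j the intersection is x = (a_i − a_j) / (j − i). Reading off the sorted break points: {5, 6, 7, 8}.
Verification: at each break x_0, at least two indices attain the minimum of min_i(a_i + i · x_0).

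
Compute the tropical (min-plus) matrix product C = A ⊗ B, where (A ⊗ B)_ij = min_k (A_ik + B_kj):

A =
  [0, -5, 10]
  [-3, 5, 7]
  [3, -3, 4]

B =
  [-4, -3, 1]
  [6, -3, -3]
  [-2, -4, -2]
A ⊗ B =
  [-4, -8, -8]
  [-7, -6, -2]
  [-1, -6, -6]

Apply the min-plus product entry-by-entry:
  C[0][0] = min over k of (A[0][0] + B[0][0] = 0 + -4 = -4, A[0][1] + B[1][0] = -5 + 6 = 1, A[0][2] + B[2][0] = 10 + -2 = 8) = -4 (attained at k = 0)
  C[0][1] = min over k of (A[0][0] + B[0][1] = 0 + -3 = -3, A[0][1] + B[1][1] = -5 + -3 = -8, A[0][2] + B[2][1] = 10 + -4 = 6) = -8 (attained at k = 1)
  C[0][2] = min over k of (A[0][0] + B[0][2] = 0 + 1 = 1, A[0][1] + B[1][2] = -5 + -3 = -8, A[0][2] + B[2][2] = 10 + -2 = 8) = -8 (attained at k = 1)
  C[1][0] = min over k of (A[1][0] + B[0][0] = -3 + -4 = -7, A[1][1] + B[1][0] = 5 + 6 = 11, A[1][2] + B[2][0] = 7 + -2 = 5) = -7 (attained at k = 0)
  C[1][1] = min over k of (A[1][0] + B[0][1] = -3 + -3 = -6, A[1][1] + B[1][1] = 5 + -3 = 2, A[1][2] + B[2][1] = 7 + -4 = 3) = -6 (attained at k = 0)
  C[1][2] = min over k of (A[1][0] + B[0][2] = -3 + 1 = -2, A[1][1] + B[1][2] = 5 + -3 = 2, A[1][2] + B[2][2] = 7 + -2 = 5) = -2 (attained at k = 0)
  C[2][0] = min over k of (A[2][0] + B[0][0] = 3 + -4 = -1, A[2][1] + B[1][0] = -3 + 6 = 3, A[2][2] + B[2][0] = 4 + -2 = 2) = -1 (attained at k = 0)
  C[2][1] = min over k of (A[2][0] + B[0][1] = 3 + -3 = 0, A[2][1] + B[1][1] = -3 + -3 = -6, A[2][2] + B[2][1] = 4 + -4 = 0) = -6 (attained at k = 1)
  C[2][2] = min over k of (A[2][0] + B[0][2] = 3 + 1 = 4, A[2][1] + B[1][2] = -3 + -3 = -6, A[2][2] + B[2][2] = 4 + -2 = 2) = -6 (attained at k = 1)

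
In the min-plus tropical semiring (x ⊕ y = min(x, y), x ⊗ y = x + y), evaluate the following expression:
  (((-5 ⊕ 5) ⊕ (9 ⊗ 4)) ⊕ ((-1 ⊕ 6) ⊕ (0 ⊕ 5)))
(((-5 ⊕ 5) ⊕ (9 ⊗ 4)) ⊕ ((-1 ⊕ 6) ⊕ (0 ⊕ 5))) = -5

Expand innermost to outermost. Recall ⊕ takes the minimum of its arguments and ⊗ takes their sum. Working out the expression (((-5 ⊕ 5) ⊕ (9 ⊗ 4)) ⊕ ((-1 ⊕ 6) ⊕ (0 ⊕ 5))) gives -5.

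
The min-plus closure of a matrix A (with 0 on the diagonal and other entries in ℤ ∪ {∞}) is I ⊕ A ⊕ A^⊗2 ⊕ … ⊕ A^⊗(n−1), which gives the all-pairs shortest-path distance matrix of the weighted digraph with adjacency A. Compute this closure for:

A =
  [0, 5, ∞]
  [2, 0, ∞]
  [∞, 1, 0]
Closure =
  [0, 5, ∞]
  [2, 0, ∞]
  [3, 1, 0]

This is the Floyd-Warshall all-pairs shortest-path computation. For each intermediate vertex k = 0, 1, …, 2, update dist[i][j] ← min(dist[i][j], dist[i][k] + dist[k][j]). The final matrix gives, for each (i, j), the minimum total weight of any directed path from i to j (possibly empty when i = j).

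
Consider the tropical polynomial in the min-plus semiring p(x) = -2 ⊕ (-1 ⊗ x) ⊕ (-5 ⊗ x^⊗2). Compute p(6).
p(6) = -2

A tropical monomial a ⊗ x^⊗i evaluates to a + i · x. Evaluating each term at x = 6:
  Term 0 contributes -2 + 0 · 6 = -2
  Term 1 contributes -1 + 1 · 6 = 5
  Term 2 contributes -5 + 2 · 6 = 7
p(6) = ⊕ of these = min[-2, 5, 7] = -2.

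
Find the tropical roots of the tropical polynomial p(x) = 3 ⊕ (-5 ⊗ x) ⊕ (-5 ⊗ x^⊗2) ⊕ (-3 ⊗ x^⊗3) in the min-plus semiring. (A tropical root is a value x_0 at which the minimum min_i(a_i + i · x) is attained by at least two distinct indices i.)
Roots: {-2, 0, 8}

Each tropical root is a break point of the lower envelope of the lines y = a_i + i · x (there are 4 lines, with slopes 0, 1, ..., 3). Only the lines that attain the minimum somewhere contribute to roots; other lines are dominated. Here the surviving (envelope) indices are i = 3, i = 2, i = 1, i = 0.
Intersections between consecutive envelope lines give the roots: for adjacent envelope indices i < j the intersection is x = (a_i − a_j) / (j − i). Reading off the sorted break points: {-2, 0, 8}.
Verification: at each break x_0, at least two indices attain the minimum of min_i(a_i + i · x_0).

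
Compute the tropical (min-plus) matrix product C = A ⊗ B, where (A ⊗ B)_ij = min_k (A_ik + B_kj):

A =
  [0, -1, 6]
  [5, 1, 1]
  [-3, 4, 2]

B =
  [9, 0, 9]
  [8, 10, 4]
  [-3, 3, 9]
A ⊗ B =
  [3, 0, 3]
  [-2, 4, 5]
  [-1, -3, 6]

Apply the min-plus product entry-by-entry:
  C[0][0] = min over k of (A[0][0] + B[0][0] = 0 + 9 = 9, A[0][1] + B[1][0] = -1 + 8 = 7, A[0][2] + B[2][0] = 6 + -3 = 3) = 3 (attained at k = 2)
  C[0][1] = min over k of (A[0][0] + B[0][1] = 0 + 0 = 0, A[0][1] + B[1][1] = -1 + 10 = 9, A[0][2] + B[2][1] = 6 + 3 = 9) = 0 (attained at k = 0)
  C[0][2] = min over k of (A[0][0] + B[0][2] = 0 + 9 = 9, A[0][1] + B[1][2] = -1 + 4 = 3, A[0][2] + B[2][2] = 6 + 9 = 15) = 3 (attained at k = 1)
  C[1][0] = min over k of (A[1][0] + B[0][0] = 5 + 9 = 14, A[1][1] + B[1][0] = 1 + 8 = 9, A[1][2] + B[2][0] = 1 + -3 = -2) = -2 (attained at k = 2)
  C[1][1] = min over k of (A[1][0] + B[0][1] = 5 + 0 = 5, A[1][1] + B[1][1] = 1 + 10 = 11, A[1][2] + B[2][1] = 1 + 3 = 4) = 4 (attained at k = 2)
  C[1][2] = min over k of (A[1][0] + B[0][2] = 5 + 9 = 14, A[1][1] + B[1][2] = 1 + 4 = 5, A[1][2] + B[2][2] = 1 + 9 = 10) = 5 (attained at k = 1)
  C[2][0] = min over k of (A[2][0] + B[0][0] = -3 + 9 = 6, A[2][1] + B[1][0] = 4 + 8 = 12, A[2][2] + B[2][0] = 2 + -3 = -1) = -1 (attained at k = 2)
  C[2][1] = min over k of (A[2][0] + B[0][1] = -3 + 0 = -3, A[2][1] + B[1][1] = 4 + 10 = 14, A[2][2] + B[2][1] = 2 + 3 = 5) = -3 (attained at k = 0)
  C[2][2] = min over k of (A[2][0] + B[0][2] = -3 + 9 = 6, A[2][1] + B[1][2] = 4 + 4 = 8, A[2][2] + B[2][2] = 2 + 9 = 11) = 6 (attained at k = 0)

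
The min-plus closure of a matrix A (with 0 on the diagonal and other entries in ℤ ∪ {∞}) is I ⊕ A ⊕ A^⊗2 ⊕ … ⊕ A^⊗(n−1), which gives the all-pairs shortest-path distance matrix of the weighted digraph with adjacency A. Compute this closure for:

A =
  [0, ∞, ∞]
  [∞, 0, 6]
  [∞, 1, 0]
Closure =
  [0, ∞, ∞]
  [∞, 0, 6]
  [∞, 1, 0]

This is the Floyd-Warshall all-pairs shortest-path computation. For each intermediate vertex k = 0, 1, …, 2, update dist[i][j] ← min(dist[i][j], dist[i][k] + dist[k][j]). The final matrix gives, for each (i, j), the minimum total weight of any directed path from i to j (possibly empty when i = j).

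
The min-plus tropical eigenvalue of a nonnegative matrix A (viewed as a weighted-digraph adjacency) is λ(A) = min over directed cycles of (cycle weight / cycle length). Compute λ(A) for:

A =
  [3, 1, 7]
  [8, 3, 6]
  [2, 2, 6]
λ(A) = 3

Enumerate directed cycles and compute their means (weight / length). Sample:
  cycle 0 → 0: weight = 3, length = 1, mean = 3/1 ≈ 3.000
  cycle 1 → 1: weight = 3, length = 1, mean = 3/1 ≈ 3.000
  cycle 2 → 2: weight = 6, length = 1, mean = 6/1 ≈ 6.000
  cycle 0 → 1 → 0: weight = 9, length = 2, mean = 9/2 ≈ 4.500
  cycle 0 → 2 → 0: weight = 9, length = 2, mean = 9/2 ≈ 4.500
  cycle 1 → 0 → 1: weight = 9, length = 2, mean = 9/2 ≈ 4.500
Minimum mean = 3.000, attained e.g. along the cycle 0 → 0 with weight 3 and length 1. So λ(A) = 3/1 = 3.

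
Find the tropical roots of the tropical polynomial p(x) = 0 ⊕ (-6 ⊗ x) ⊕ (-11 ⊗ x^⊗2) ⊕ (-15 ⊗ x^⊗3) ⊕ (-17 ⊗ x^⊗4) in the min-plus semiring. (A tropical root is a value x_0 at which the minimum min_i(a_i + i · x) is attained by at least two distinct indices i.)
Roots: {2, 4, 5, 6}

Each tropical root is a break point of the lower envelope of the lines y = a_i + i · x (there are 5 lines, with slopes 0, 1, ..., 4). Only the lines that attain the minimum somewhere contribute to roots; other lines are dominated. Here the surviving (envelope) indices are i = 4, i = 3, i = 2, i = 1, i = 0.
Intersections between consecutive envelope lines give the roots: for adjacent envelope indices i < j the intersection is x = (a_i − a_j) / (j − i). Reading off the sorted break points: {2, 4, 5, 6}.
Verification: at each break x_0, at least two indices attain the minimum of min_i(a_i + i · x_0).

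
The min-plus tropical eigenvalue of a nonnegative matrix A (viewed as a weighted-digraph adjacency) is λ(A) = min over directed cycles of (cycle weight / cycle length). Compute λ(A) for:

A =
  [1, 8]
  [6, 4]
λ(A) = 1

Enumerate directed cycles and compute their means (weight / length). Sample:
  cycle 0 → 0: weight = 1, length = 1, mean = 1/1 ≈ 1.000
  cycle 1 → 1: weight = 4, length = 1, mean = 4/1 ≈ 4.000
  cycle 0 → 1 → 0: weight = 14, length = 2, mean = 14/2 ≈ 7.000
  cycle 1 → 0 → 1: weight = 14, length = 2, mean = 14/2 ≈ 7.000
Minimum mean = 1.000, attained e.g. along the cycle 0 → 0 with weight 1 and length 1. So λ(A) = 1/1 = 1.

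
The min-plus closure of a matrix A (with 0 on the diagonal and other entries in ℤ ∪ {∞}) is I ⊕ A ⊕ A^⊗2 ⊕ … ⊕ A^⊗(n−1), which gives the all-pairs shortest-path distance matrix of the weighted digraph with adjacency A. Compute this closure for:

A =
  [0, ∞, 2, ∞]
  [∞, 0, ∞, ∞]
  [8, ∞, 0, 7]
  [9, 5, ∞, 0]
Closure =
  [0, 14, 2, 9]
  [∞, 0, ∞, ∞]
  [8, 12, 0, 7]
  [9, 5, 11, 0]

This is the Floyd-Warshall all-pairs shortest-path computation. For each intermediate vertex k = 0, 1, …, 3, update dist[i][j] ← min(dist[i][j], dist[i][k] + dist[k][j]). The final matrix gives, for each (i, j), the minimum total weight of any directed path from i to j (possibly empty when i = j).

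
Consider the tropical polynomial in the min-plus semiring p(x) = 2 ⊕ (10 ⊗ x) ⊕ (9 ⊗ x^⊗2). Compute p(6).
p(6) = 2

A tropical monomial a ⊗ x^⊗i evaluates to a + i · x. Evaluating each term at x = 6:
  Term 0 contributes 2 + 0 · 6 = 2
  Term 1 contributes 10 + 1 · 6 = 16
  Term 2 contributes 9 + 2 · 6 = 21
p(6) = ⊕ of these = min[2, 16, 21] = 2.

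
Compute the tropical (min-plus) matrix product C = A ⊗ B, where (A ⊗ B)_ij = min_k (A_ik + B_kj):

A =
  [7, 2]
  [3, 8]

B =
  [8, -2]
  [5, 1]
A ⊗ B =
  [7, 3]
  [11, 1]

Apply the min-plus product entry-by-entry:
  C[0][0] = min over k of (A[0][0] + B[0][0] = 7 + 8 = 15, A[0][1] + B[1][0] = 2 + 5 = 7) = 7 (attained at k = 1)
  C[0][1] = min over k of (A[0][0] + B[0][1] = 7 + -2 = 5, A[0][1] + B[1][1] = 2 + 1 = 3) = 3 (attained at k = 1)
  C[1][0] = min over k of (A[1][0] + B[0][0] = 3 + 8 = 11, A[1][1] + B[1][0] = 8 + 5 = 13) = 11 (attained at k = 0)
  C[1][1] = min over k of (A[1][0] + B[0][1] = 3 + -2 = 1, A[1][1] + B[1][1] = 8 + 1 = 9) = 1 (attained at k = 0)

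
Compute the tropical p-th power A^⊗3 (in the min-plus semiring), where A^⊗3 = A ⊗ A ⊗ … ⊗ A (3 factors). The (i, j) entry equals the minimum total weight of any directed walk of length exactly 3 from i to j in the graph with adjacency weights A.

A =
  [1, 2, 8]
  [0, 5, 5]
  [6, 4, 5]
A^⊗3 =
  [3, 4, 8]
  [2, 3, 7]
  [5, 6, 12]

Each entry (A^⊗3)_ij equals the minimum over all length-3 walks i = v_0 → v_1 → … → v_3 = j of Σ_t A[v_t][v_{t+1}]. For example, for (i, j) = (0, 2) we minimise over 9 possible intermediate vertex sequences; the minimum is 8, attained along the walk 0 → 0 → 1 → 2.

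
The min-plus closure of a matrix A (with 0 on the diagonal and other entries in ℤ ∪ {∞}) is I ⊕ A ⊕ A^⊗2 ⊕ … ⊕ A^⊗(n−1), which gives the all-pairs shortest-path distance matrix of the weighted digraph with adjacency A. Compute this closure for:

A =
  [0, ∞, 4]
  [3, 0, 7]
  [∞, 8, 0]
Closure =
  [0, 12, 4]
  [3, 0, 7]
  [11, 8, 0]

This is the Floyd-Warshall all-pairs shortest-path computation. For each intermediate vertex k = 0, 1, …, 2, update dist[i][j] ← min(dist[i][j], dist[i][k] + dist[k][j]). The final matrix gives, for each (i, j), the minimum total weight of any directed path from i to j (possibly empty when i = j).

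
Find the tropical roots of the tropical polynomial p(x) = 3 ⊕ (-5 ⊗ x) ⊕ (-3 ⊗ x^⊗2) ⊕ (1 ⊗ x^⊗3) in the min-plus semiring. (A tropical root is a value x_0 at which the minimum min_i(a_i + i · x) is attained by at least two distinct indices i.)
Roots: {-4, -2, 8}

Each tropical root is a break point of the lower envelope of the lines y = a_i + i · x (there are 4 lines, with slopes 0, 1, ..., 3). Only the lines that attain the minimum somewhere contribute to roots; other lines are dominated. Here the surviving (envelope) indices are i = 3, i = 2, i = 1, i = 0.
Intersections between consecutive envelope lines give the roots: for adjacent envelope indices i < j the intersection is x = (a_i − a_j) / (j − i). Reading off the sorted break points: {-4, -2, 8}.
Verification: at each break x_0, at least two indices attain the minimum of min_i(a_i + i · x_0).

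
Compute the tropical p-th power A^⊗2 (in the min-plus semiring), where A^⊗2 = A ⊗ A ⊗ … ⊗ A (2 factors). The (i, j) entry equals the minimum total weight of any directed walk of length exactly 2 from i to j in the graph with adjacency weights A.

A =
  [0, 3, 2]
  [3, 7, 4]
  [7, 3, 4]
A^⊗2 =
  [0, 3, 2]
  [3, 6, 5]
  [6, 7, 7]

Each entry (A^⊗2)_ij equals the minimum over all length-2 walks i = v_0 → v_1 → … → v_2 = j of Σ_t A[v_t][v_{t+1}]. For example, for (i, j) = (0, 2) we minimise over 3 possible intermediate vertex sequences; the minimum is 2, attained along the walk 0 → 0 → 2.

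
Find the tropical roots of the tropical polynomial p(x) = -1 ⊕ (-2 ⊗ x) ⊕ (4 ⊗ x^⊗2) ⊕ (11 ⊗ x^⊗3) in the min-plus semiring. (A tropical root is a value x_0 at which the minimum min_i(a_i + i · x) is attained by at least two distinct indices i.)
Roots: {-7, -6, 1}

Each tropical root is a break point of the lower envelope of the lines y = a_i + i · x (there are 4 lines, with slopes 0, 1, ..., 3). Only the lines that attain the minimum somewhere contribute to roots; other lines are dominated. Here the surviving (envelope) indices are i = 3, i = 2, i = 1, i = 0.
Intersections between consecutive envelope lines give the roots: for adjacent envelope indices i < j the intersection is x = (a_i − a_j) / (j − i). Reading off the sorted break points: {-7, -6, 1}.
Verification: at each break x_0, at least two indices attain the minimum of min_i(a_i + i · x_0).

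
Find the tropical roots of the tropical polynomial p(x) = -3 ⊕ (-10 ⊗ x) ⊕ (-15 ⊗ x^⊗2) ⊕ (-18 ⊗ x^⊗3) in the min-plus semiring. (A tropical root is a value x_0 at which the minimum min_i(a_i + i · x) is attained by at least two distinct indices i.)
Roots: {3, 5, 7}

Each tropical root is a break point of the lower envelope of the lines y = a_i + i · x (there are 4 lines, with slopes 0, 1, ..., 3). Only the lines that attain the minimum somewhere contribute to roots; other lines are dominated. Here the surviving (envelope) indices are i = 3, i = 2, i = 1, i = 0.
Intersections between consecutive envelope lines give the roots: for adjacent envelope indices i < j the intersection is x = (a_i − a_j) / (j − i). Reading off the sorted break points: {3, 5, 7}.
Verification: at each break x_0, at least two indices attain the minimum of min_i(a_i + i · x_0).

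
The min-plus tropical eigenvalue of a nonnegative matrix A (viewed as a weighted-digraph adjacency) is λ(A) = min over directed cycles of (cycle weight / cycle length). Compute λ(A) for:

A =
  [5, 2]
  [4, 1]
λ(A) = 1

Enumerate directed cycles and compute their means (weight / length). Sample:
  cycle 0 → 0: weight = 5, length = 1, mean = 5/1 ≈ 5.000
  cycle 1 → 1: weight = 1, length = 1, mean = 1/1 ≈ 1.000
  cycle 0 → 1 → 0: weight = 6, length = 2, mean = 6/2 ≈ 3.000
  cycle 1 → 0 → 1: weight = 6, length = 2, mean = 6/2 ≈ 3.000
Minimum mean = 1.000, attained e.g. along the cycle 1 → 1 with weight 1 and length 1. So λ(A) = 1/1 = 1.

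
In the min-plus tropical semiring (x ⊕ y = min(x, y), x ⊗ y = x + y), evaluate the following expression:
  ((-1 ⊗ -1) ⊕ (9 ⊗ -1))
((-1 ⊗ -1) ⊕ (9 ⊗ -1)) = -2

Expand innermost to outermost. Recall ⊕ takes the minimum of its arguments and ⊗ takes their sum. Working out the expression ((-1 ⊗ -1) ⊕ (9 ⊗ -1)) gives -2.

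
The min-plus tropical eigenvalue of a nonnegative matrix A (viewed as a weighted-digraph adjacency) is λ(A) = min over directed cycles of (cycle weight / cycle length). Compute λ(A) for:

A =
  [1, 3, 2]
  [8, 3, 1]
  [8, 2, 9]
λ(A) = 1

Enumerate directed cycles and compute their means (weight / length). Sample:
  cycle 0 → 0: weight = 1, length = 1, mean = 1/1 ≈ 1.000
  cycle 1 → 1: weight = 3, length = 1, mean = 3/1 ≈ 3.000
  cycle 2 → 2: weight = 9, length = 1, mean = 9/1 ≈ 9.000
  cycle 0 → 1 → 0: weight = 11, length = 2, mean = 11/2 ≈ 5.500
  cycle 0 → 2 → 0: weight = 10, length = 2, mean = 10/2 ≈ 5.000
  cycle 1 → 0 → 1: weight = 11, length = 2, mean = 11/2 ≈ 5.500
Minimum mean = 1.000, attained e.g. along the cycle 0 → 0 with weight 1 and length 1. So λ(A) = 1/1 = 1.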